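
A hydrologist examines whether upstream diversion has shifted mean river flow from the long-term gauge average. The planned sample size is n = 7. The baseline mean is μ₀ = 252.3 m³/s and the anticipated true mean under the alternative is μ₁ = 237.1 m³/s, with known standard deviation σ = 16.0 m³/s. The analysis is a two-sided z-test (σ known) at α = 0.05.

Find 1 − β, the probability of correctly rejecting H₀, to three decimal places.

Standardized effect: d = |μ₁ − μ₀| / σ = |237.1 − 252.3| / 16.0 = 0.9500
Noncentrality parameter: δ = d·√n = 0.9500 × √7 = 2.5135
Two-sided α = 0.05 → critical value z_{0.025} = 1.960.
Power = Φ(δ − 1.960) + Φ(−δ − 1.960) = Φ(0.553) + Φ(-4.473) = 0.7100 + 0.0000 = 0.7100.

Power ≈ 0.710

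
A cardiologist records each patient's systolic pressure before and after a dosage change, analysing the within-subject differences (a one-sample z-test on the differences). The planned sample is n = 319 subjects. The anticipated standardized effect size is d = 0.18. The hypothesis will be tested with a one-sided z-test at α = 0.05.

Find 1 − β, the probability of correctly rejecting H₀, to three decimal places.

Power ≈ 0.942

Noncentrality parameter: λ = d·√n = 0.18 × √319 = 3.2149
Critical value for a one-sided test at α = 0.05: z_α = 1.645.
Power = P(Z > 1.645 − λ) = Φ(1.570) = 0.9418.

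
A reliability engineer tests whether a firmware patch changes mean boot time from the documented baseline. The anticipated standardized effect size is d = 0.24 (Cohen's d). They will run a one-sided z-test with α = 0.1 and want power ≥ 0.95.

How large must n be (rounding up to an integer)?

n = 149

For power 0.95 need Φ(δ − z_{0.1}) = 0.95, so δ = z_{0.1} + z_{0.05} = 1.282 + 1.645 = 2.926.
δ = d·√n ⇒ n = (δ/d)² = (2.926 / 0.24)² = 148.68.
Rounding up, n = 149.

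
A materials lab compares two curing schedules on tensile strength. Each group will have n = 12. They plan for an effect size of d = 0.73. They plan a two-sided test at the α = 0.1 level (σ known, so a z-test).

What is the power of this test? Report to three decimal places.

Power ≈ 0.557

Noncentrality parameter: δ = d·√(n/2) = 0.73 × √(12/2) = 1.7881
Two-sided α = 0.1 → critical value z_{0.05} = 1.645.
Power = Φ(δ − 1.645) + Φ(−δ − 1.645) = Φ(0.143) + Φ(-3.433) = 0.5570 + 0.0003 = 0.5573.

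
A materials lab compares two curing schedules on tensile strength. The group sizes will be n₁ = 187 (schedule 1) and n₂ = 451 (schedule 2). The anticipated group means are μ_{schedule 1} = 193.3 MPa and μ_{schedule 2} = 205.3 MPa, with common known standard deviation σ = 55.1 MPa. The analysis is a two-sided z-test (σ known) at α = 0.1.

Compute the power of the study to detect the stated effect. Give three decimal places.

Standardized effect: d = |μ_{schedule 1} − μ_{schedule 2}| / σ = |193.3 − 205.3| / 55.1 = 0.2178
Noncentrality parameter: δ = d / √(1/n₁ + 1/n₂) = 0.2178 / √(1/187 + 1/451) = 2.5040
Two-sided α = 0.1 → critical value z_{0.05} = 1.645.
Power = Φ(δ − 1.645) + Φ(−δ − 1.645) = Φ(0.859) + Φ(-4.149) = 0.8049 + 0.0000 = 0.8049.

Power ≈ 0.805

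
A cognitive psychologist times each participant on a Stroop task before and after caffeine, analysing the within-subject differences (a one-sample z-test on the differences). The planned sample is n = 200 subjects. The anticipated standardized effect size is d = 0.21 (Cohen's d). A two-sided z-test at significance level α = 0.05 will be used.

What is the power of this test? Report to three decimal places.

Power ≈ 0.844

Noncentrality parameter: λ = d·√n = 0.21 × √200 = 2.9698
Critical value for a two-sided test at α = 0.05: z_{α/2} = 1.960.
Power = Φ(λ − 1.960) + Φ(−λ − 1.960) = Φ(1.010) + Φ(-4.930) = 0.8437 + 0.0000 = 0.8437.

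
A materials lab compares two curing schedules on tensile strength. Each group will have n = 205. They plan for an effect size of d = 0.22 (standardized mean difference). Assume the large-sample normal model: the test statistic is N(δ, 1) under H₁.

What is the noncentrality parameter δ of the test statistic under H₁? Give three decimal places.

δ ≈ 2.227

δ = d·√(n/2) = 0.22 × √(205/2) = 2.2273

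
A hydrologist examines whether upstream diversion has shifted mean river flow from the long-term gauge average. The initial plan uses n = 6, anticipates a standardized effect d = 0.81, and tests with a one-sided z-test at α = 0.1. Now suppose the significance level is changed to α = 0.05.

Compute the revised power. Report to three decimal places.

Power ≈ 0.633

δ = d·√n = 0.81 × √6 = 1.9841 (unchanged). New critical value: z_{0.05} = 1.645.
Revised power = Φ(δ − 1.645) = Φ(0.339) = 0.6328.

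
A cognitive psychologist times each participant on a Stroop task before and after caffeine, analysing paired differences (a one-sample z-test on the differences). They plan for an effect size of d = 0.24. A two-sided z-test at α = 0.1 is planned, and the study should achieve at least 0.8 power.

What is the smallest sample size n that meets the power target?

n = 108

For power 0.8 need Φ(δ − z_{0.05}) = 0.8, so δ = z_{0.05} + z_{0.20} = 1.645 + 0.842 = 2.486.
(For δ > 0 the lower-tail rejection region contributes negligibly to power, so the one-term inversion is standard.)
δ = d·√n ⇒ n = (δ/d)² = (2.486 / 0.24)² = 107.34.
Rounding up, n = 108.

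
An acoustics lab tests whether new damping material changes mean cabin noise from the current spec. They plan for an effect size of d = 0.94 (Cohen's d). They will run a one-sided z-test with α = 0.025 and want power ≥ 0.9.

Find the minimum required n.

n = 12

Set Φ(δ − 1.960) = 0.9; then δ − 1.960 = Φ⁻¹(0.9) = 1.282, giving δ = 3.242.
δ = d·√n ⇒ n = (δ/d)² = (3.242 / 0.94)² = 11.89.
Round up to the next whole unit.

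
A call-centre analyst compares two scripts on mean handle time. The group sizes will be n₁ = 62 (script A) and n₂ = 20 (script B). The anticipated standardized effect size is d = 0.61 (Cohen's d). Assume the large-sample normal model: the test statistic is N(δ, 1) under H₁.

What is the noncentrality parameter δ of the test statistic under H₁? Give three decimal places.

δ ≈ 2.372

The noncentrality parameter scales effect size by the design's sample-size factor: δ = d / √(1/n₁ + 1/n₂) = 0.61 / √(1/62 + 1/20) = 2.3721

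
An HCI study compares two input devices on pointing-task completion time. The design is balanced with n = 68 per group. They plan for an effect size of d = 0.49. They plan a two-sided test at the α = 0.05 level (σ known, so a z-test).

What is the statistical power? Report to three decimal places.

Power ≈ 0.815

Noncentrality parameter: δ = d·√(n/2) = 0.49 × √(68/2) = 2.8572
Two-sided α = 0.05 → critical value z_{0.025} = 1.960.
Power = Φ(δ − 1.960) + Φ(−δ − 1.960) = Φ(0.897) + Φ(-4.817) = 0.8152 + 0.0000 = 0.8152.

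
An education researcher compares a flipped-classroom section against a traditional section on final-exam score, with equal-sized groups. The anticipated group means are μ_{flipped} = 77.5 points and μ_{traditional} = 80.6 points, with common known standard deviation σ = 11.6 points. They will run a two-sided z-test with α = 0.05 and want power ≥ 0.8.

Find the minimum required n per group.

n = 220 per group

Standardized effect: d = |μ_{flipped} − μ_{traditional}| / σ = |77.5 − 80.6| / 11.6 = 0.2672
For power 0.8 need Φ(δ − z_{0.025}) = 0.8, so δ = z_{0.025} + z_{0.20} = 1.960 + 0.842 = 2.802.
(For δ > 0 the lower-tail rejection region contributes negligibly to power, so the one-term inversion is standard.)
δ = d·√(n/2) ⇒ n = 2(δ/d)² = 2 × (2.802 / 0.2672)² = 219.80.
Round up to the next whole unit.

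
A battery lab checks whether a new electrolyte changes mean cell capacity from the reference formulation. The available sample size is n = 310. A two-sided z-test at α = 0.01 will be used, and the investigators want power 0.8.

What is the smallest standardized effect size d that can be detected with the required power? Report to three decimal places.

Required noncentrality: δ = z_{0.005} + z_{0.20} = 2.576 + 0.842 = 3.417.
(Lower-tail contribution to power is negligible for δ > 0.)
δ = d·√n ⇒ d = δ/√n = 3.417/√310 = 0.1941.

d ≈ 0.194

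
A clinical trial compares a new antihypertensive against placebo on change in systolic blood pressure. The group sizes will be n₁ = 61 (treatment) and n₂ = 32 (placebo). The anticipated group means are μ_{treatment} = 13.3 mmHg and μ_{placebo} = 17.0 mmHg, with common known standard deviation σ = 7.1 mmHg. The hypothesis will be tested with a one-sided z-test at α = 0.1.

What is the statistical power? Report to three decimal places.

Power ≈ 0.866

Standardized effect: d = |μ_{treatment} − μ_{placebo}| / σ = |13.3 − 17.0| / 7.1 = 0.5211
Noncentrality parameter: δ = d / √(1/n₁ + 1/n₂) = 0.5211 / √(1/61 + 1/32) = 2.3875
One-sided α = 0.1 → critical value z_{0.1} = 1.282.
Power = P(Z > 1.282 − δ) = Φ(1.106) = 0.8656.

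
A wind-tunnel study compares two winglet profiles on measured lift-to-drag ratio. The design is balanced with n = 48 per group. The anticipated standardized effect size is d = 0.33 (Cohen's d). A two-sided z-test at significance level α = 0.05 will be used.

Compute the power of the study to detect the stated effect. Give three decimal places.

Power ≈ 0.366

Noncentrality parameter: δ = d·√(n/2) = 0.33 × √(48/2) = 1.6167
Critical value for a two-sided test at α = 0.05: z_{α/2} = 1.960.
Power = Φ(δ − 1.960) + Φ(−δ − 1.960) = Φ(-0.343) + Φ(-3.577) = 0.3657 + 0.0002 = 0.3659.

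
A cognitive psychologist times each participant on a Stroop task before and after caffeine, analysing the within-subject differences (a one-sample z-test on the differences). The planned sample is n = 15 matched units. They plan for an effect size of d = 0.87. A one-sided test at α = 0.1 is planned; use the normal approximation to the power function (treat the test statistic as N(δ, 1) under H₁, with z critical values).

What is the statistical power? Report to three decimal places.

Power ≈ 0.982

Noncentrality parameter: δ = d·√n = 0.87 × √15 = 3.3695
Critical value for a one-sided test at α = 0.1: z_α = 1.282.
Power = Φ(δ − 1.282) = Φ(2.088) = 0.9816.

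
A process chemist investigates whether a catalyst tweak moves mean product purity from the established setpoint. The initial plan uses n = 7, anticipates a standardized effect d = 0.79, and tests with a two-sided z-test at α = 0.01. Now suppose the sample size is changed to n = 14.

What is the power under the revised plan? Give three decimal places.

With n = 14: δ = d·√n = 0.79 × √14 = 2.9559. Critical value z_{0.005} = 2.576.
Revised power = Φ(δ − 2.576) + Φ(−δ − 2.576) = Φ(0.380) + Φ(-5.532) = 0.6481 + 0.0000 = 0.6481.

Power ≈ 0.648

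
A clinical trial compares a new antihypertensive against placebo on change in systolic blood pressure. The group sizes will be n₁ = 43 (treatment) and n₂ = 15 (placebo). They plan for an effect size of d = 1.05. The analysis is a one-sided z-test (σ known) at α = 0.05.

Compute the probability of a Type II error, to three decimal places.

β ≈ 0.032

Noncentrality parameter: δ = d / √(1/n₁ + 1/n₂) = 1.05 / √(1/43 + 1/15) = 3.5015
Critical value for a one-sided test at α = 0.05: z_α = 1.645.
Power = Φ(δ − 1.645) = Φ(1.857) = 0.9683.
Type II error: β = 1 − power = 1 − 0.9683 = 0.0317.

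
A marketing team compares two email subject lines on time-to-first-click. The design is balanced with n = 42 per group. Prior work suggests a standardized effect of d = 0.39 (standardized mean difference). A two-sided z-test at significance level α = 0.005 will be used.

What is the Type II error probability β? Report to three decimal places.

β ≈ 0.846

Noncentrality parameter: δ = d·√(n/2) = 0.39 × √(42/2) = 1.7872
Critical value for a two-sided test at α = 0.005: z_{α/2} = 2.807.
Power = Φ(δ − 2.807) + Φ(−δ − 2.807) = Φ(-1.020) + Φ(-4.594) = 0.1539 + 0.0000 = 0.1539.
Type II error: β = 1 − power = 1 − 0.1539 = 0.8461.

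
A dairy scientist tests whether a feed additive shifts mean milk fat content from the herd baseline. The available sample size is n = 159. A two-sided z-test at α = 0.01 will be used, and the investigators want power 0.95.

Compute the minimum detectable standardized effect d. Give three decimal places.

d ≈ 0.335

Need Φ(δ − 2.576) = 0.95, so δ = 2.576 + 1.645 = 4.221.
(Lower-tail contribution to power is negligible for δ > 0.)
δ = d·√n ⇒ d = δ/√n = 4.221/√159 = 0.3347.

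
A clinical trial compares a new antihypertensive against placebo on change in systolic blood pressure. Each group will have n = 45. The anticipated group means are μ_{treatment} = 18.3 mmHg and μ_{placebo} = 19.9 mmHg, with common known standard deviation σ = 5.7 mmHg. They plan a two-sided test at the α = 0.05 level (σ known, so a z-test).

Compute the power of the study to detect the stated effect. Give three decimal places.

Standardized effect: d = |μ_{treatment} − μ_{placebo}| / σ = |18.3 − 19.9| / 5.7 = 0.2807
Noncentrality parameter: λ = d·√(n/2) = 0.2807 × √(45/2) = 1.3315
Two-sided α = 0.05 → critical value z_{0.025} = 1.960.
Power = Φ(λ − 1.960) + Φ(−λ − 1.960) = Φ(-0.628) + Φ(-3.291) = 0.2648 + 0.0005 = 0.2653.

Power ≈ 0.265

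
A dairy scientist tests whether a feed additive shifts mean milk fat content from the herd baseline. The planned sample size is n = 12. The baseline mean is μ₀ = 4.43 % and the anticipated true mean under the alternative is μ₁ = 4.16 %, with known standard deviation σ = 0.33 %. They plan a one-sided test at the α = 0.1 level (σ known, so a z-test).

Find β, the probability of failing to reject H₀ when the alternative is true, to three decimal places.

β ≈ 0.060

Standardized effect: d = |μ₁ − μ₀| / σ = |4.16 − 4.43| / 0.33 = 0.8182
Noncentrality parameter: λ = d·√n = 0.8182 × √12 = 2.8343
Critical value for a one-sided test at α = 0.1: z_α = 1.282.
Power = Φ(λ − 1.282) = Φ(1.553) = 0.9398.
Type II error: β = 1 − power = 1 − 0.9398 = 0.0602.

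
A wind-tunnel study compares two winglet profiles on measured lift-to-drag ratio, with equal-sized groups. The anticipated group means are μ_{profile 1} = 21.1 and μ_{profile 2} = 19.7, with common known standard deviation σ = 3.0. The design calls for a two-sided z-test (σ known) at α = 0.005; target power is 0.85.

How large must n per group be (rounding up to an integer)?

Standardized effect: d = |μ_{profile 1} − μ_{profile 2}| / σ = |21.1 − 19.7| / 3.0 = 0.4667
Set Φ(δ − 2.807) = 0.85; then δ − 2.807 = Φ⁻¹(0.85) = 1.036, giving δ = 3.843.
(Ignoring the negligible lower-tail rejection probability gives the usual closed-form inversion.)
δ = d·√(n/2) ⇒ n = 2(δ/d)² = 2 × (3.843 / 0.4667)² = 135.66.
Rounding up, n = 136 per group.

n = 136 per group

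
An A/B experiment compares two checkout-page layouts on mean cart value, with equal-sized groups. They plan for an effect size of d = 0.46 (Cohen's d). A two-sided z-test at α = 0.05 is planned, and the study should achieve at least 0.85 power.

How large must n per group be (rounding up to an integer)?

For power 0.85 need Φ(δ − z_{0.025}) = 0.85, so δ = z_{0.025} + z_{0.15} = 1.960 + 1.036 = 2.996.
(Ignoring the negligible lower-tail rejection probability gives the usual closed-form inversion.)
δ = d·√(n/2) ⇒ n = 2(δ/d)² = 2 × (2.996 / 0.46)² = 84.86.
Rounding up, n = 85 per group.

n = 85 per group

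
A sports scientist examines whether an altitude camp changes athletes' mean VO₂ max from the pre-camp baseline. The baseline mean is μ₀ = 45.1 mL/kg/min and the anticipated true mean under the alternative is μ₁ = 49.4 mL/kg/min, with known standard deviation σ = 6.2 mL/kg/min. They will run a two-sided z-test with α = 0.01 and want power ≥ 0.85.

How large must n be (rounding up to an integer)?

Standardized effect: d = |μ₁ − μ₀| / σ = |49.4 − 45.1| / 6.2 = 0.6935
Set Φ(δ − 2.576) = 0.85; then δ − 2.576 = Φ⁻¹(0.85) = 1.036, giving δ = 3.612.
(Ignoring the negligible lower-tail rejection probability gives the usual closed-form inversion.)
δ = d·√n ⇒ n = (δ/d)² = (3.612 / 0.6935)² = 27.13.
Rounding up, n = 28.

n = 28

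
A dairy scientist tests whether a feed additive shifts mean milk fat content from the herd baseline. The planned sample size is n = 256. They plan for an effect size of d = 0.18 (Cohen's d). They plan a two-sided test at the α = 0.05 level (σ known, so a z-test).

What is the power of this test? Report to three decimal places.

Power ≈ 0.821

Noncentrality parameter: δ = d·√n = 0.18 × √256 = 2.8800
Critical value for a two-sided test at α = 0.05: z_{α/2} = 1.960.
Power = Φ(δ − 1.960) + Φ(−δ − 1.960) = Φ(0.920) + Φ(-4.840) = 0.8212 + 0.0000 = 0.8212.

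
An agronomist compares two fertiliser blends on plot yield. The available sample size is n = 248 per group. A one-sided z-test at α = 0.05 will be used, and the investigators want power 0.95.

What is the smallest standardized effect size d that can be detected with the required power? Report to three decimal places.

Required noncentrality: δ = z_{0.05} + z_{0.05} = 1.645 + 1.645 = 3.290.
δ = d·√(n/2) ⇒ d = δ/√(n/2) = 3.290/√(248/2) = 0.2954.

d ≈ 0.295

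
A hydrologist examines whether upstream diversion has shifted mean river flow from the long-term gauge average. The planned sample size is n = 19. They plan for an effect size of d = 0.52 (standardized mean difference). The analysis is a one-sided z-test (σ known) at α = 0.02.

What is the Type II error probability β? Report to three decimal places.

β ≈ 0.416

Noncentrality parameter: δ = d·√n = 0.52 × √19 = 2.2666
One-sided α = 0.02 → critical value z_{0.02} = 2.054.
Power = P(Z > 2.054 − δ) = Φ(0.213) = 0.5843.
Type II error: β = 1 − power = 1 − 0.5843 = 0.4157.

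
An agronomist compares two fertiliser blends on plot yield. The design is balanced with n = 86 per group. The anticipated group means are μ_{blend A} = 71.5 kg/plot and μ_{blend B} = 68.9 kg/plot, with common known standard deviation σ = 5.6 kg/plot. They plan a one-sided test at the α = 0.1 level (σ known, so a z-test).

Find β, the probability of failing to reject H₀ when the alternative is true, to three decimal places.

β ≈ 0.039

Standardized effect: d = |μ_{blend A} − μ_{blend B}| / σ = |71.5 − 68.9| / 5.6 = 0.4643
Noncentrality parameter: λ = d·√(n/2) = 0.4643 × √(86/2) = 3.0445
One-sided α = 0.1 → critical value z_{0.1} = 1.282.
Power = P(Z > 1.282 − λ) = Φ(1.763) = 0.9610.
Type II error: β = 1 − power = 1 − 0.9610 = 0.0390.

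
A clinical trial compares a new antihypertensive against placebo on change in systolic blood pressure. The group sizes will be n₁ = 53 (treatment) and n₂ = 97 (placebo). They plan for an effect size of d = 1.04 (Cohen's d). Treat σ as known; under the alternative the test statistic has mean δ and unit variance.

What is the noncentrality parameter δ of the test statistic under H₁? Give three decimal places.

δ ≈ 6.089

The noncentrality parameter scales effect size by the design's sample-size factor: δ = d / √(1/n₁ + 1/n₂) = 1.04 / √(1/53 + 1/97) = 6.0885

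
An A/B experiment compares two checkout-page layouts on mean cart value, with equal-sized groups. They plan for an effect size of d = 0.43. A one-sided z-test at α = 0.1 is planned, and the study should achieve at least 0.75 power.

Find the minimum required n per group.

Set Φ(δ − 1.282) = 0.75; then δ − 1.282 = Φ⁻¹(0.75) = 0.674, giving δ = 1.956.
δ = d·√(n/2) ⇒ n = 2(δ/d)² = 2 × (1.956 / 0.43)² = 41.39.
Round up to the next whole unit.

n = 42 per group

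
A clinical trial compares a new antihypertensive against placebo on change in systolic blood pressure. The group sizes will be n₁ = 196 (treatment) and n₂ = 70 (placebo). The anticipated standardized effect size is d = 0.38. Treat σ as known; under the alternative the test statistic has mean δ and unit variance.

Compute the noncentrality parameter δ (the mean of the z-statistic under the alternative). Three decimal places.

δ ≈ 2.729

δ = d / √(1/n₁ + 1/n₂) = 0.38 / √(1/196 + 1/70) = 2.7291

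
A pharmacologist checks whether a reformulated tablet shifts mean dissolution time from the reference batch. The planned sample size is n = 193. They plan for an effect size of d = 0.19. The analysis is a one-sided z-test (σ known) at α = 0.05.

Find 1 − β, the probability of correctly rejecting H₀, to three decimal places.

Noncentrality parameter: δ = d·√n = 0.19 × √193 = 2.6396
Critical value for a one-sided test at α = 0.05: z_α = 1.645.
Power = Φ(δ − 1.645) = Φ(0.995) = 0.8401.

Power ≈ 0.840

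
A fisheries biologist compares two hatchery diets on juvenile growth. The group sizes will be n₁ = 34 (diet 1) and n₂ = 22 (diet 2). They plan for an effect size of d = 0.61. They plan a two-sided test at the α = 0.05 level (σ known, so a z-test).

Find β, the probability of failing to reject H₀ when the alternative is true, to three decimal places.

β ≈ 0.394

Noncentrality parameter: δ = d / √(1/n₁ + 1/n₂) = 0.61 / √(1/34 + 1/22) = 2.2294
Critical value for a two-sided test at α = 0.05: z_{α/2} = 1.960.
Power = Φ(δ − 1.960) + Φ(−δ − 1.960) = Φ(0.269) + Φ(-4.189) = 0.6062 + 0.0000 = 0.6062.
Type II error: β = 1 − power = 1 − 0.6062 = 0.3938.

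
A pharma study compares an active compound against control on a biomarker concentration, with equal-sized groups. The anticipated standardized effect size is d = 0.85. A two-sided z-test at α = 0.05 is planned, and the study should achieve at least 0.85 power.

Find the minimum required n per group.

For power 0.85 need Φ(δ − z_{0.025}) = 0.85, so δ = z_{0.025} + z_{0.15} = 1.960 + 1.036 = 2.996.
(For δ > 0 the lower-tail rejection region contributes negligibly to power, so the one-term inversion is standard.)
δ = d·√(n/2) ⇒ n = 2(δ/d)² = 2 × (2.996 / 0.85)² = 24.85.
Round up to the next whole unit.

n = 25 per group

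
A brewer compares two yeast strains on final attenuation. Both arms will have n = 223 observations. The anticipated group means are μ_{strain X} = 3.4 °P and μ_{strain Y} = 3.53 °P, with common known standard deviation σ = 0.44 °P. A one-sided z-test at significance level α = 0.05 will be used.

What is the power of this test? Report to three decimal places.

Power ≈ 0.930

Standardized effect: d = |μ_{strain X} − μ_{strain Y}| / σ = |3.4 − 3.53| / 0.44 = 0.2955
Noncentrality parameter: δ = d·√(n/2) = 0.2955 × √(223/2) = 3.1198
One-sided α = 0.05 → critical value z_{0.05} = 1.645.
Power = P(Z > 1.645 − δ) = Φ(1.475) = 0.9299.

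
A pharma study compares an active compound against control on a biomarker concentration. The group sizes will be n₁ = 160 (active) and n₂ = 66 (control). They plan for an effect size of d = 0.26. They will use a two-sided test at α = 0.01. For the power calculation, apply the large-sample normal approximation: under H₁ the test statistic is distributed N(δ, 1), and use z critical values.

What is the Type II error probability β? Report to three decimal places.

β ≈ 0.788

Noncentrality parameter: δ = d / √(1/n₁ + 1/n₂) = 0.26 / √(1/160 + 1/66) = 1.7773
Two-sided α = 0.01 → critical value z_{0.005} = 2.576.
Power = Φ(δ − 2.576) + Φ(−δ − 2.576) = Φ(-0.799) + Φ(-4.353) = 0.2123 + 0.0000 = 0.2123.
Type II error: β = 1 − power = 1 − 0.2123 = 0.7877.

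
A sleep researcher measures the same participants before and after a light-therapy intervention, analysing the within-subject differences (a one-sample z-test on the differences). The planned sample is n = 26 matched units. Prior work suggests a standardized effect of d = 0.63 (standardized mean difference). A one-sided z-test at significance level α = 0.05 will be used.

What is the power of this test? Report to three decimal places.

Noncentrality parameter: δ = d·√n = 0.63 × √26 = 3.2124
Critical value for a one-sided test at α = 0.05: z_α = 1.645.
Power = Φ(δ − 1.645) = Φ(1.568) = 0.9415.

Power ≈ 0.942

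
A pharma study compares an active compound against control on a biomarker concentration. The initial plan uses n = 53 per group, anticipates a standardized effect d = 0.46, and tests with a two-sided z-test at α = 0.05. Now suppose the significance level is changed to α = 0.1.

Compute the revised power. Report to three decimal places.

δ = d·√(n/2) = 0.46 × √(53/2) = 2.3680 (unchanged). New critical value: z_{0.05} = 1.645.
Revised power = Φ(δ − 1.645) + Φ(−δ − 1.645) = Φ(0.723) + Φ(-4.013) = 0.7652 + 0.0000 = 0.7652.

Power ≈ 0.765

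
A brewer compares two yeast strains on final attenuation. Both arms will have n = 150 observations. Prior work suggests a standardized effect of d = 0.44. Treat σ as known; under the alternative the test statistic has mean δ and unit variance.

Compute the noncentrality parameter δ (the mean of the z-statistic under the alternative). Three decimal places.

The noncentrality parameter scales effect size by the design's sample-size factor: δ = d·√(n/2) = 0.44 × √(150/2) = 3.8105

δ ≈ 3.811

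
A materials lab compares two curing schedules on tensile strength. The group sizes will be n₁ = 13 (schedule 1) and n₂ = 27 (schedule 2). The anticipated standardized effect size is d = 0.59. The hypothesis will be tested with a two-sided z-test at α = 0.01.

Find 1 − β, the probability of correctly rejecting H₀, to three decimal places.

Power ≈ 0.204

Noncentrality parameter: δ = d / √(1/n₁ + 1/n₂) = 0.59 / √(1/13 + 1/27) = 1.7477
Two-sided α = 0.01 → critical value z_{0.005} = 2.576.
Power = Φ(δ − 2.576) + Φ(−δ − 2.576) = Φ(-0.828) + Φ(-4.324) = 0.2038 + 0.0000 = 0.2038.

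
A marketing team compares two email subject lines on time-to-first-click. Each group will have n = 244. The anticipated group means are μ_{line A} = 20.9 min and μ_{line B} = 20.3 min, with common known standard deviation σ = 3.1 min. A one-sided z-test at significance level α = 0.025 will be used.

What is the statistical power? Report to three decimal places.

Standardized effect: d = |μ_{line A} − μ_{line B}| / σ = |20.9 − 20.3| / 3.1 = 0.1935
Noncentrality parameter: δ = d·√(n/2) = 0.1935 × √(244/2) = 2.1378
One-sided α = 0.025 → critical value z_{0.025} = 1.960.
Power = P(Z > 1.960 − δ) = Φ(0.178) = 0.5706.

Power ≈ 0.571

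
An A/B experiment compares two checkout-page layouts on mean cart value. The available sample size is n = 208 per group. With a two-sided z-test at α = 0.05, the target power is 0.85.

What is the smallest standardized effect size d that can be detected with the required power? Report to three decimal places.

Required noncentrality: δ = z_{0.025} + z_{0.15} = 1.960 + 1.036 = 2.996.
(The second rejection-region term Φ(−δ − z_{α/2}) is negligible and dropped.)
δ = d·√(n/2) ⇒ d = δ/√(n/2) = 2.996/√(208/2) = 0.2938.

d ≈ 0.294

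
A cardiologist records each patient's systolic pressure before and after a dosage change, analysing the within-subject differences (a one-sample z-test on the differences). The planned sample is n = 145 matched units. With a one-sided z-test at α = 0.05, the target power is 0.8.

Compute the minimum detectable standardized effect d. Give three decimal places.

d ≈ 0.206

Required noncentrality: δ = z_{0.05} + z_{0.20} = 1.645 + 0.842 = 2.486.
δ = d·√n ⇒ d = δ/√n = 2.486/√145 = 0.2065.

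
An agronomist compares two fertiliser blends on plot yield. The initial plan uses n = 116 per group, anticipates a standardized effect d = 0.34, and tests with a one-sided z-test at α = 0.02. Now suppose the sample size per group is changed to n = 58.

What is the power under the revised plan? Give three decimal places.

Power ≈ 0.412

With n = 58 per group: δ = d·√(n/2) = 0.34 × √(58/2) = 1.8310. Critical value z_{0.02} = 2.054.
Revised power = Φ(δ − 2.054) = Φ(-0.223) = 0.4118.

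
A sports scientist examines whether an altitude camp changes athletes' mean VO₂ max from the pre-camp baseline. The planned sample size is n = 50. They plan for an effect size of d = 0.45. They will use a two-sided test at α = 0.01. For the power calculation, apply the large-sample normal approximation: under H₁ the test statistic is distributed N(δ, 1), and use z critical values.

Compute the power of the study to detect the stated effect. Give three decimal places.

Noncentrality parameter: δ = d·√n = 0.45 × √50 = 3.1820
Critical value for a two-sided test at α = 0.01: z_{α/2} = 2.576.
Power = Φ(δ − 2.576) + Φ(−δ − 2.576) = Φ(0.606) + Φ(-5.758) = 0.7278 + 0.0000 = 0.7278.

Power ≈ 0.728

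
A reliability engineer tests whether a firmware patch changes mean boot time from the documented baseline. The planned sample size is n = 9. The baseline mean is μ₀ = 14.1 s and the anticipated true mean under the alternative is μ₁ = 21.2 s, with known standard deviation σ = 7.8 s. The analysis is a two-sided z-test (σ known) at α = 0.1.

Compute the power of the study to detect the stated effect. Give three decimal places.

Standardized effect: d = |μ₁ − μ₀| / σ = |21.2 − 14.1| / 7.8 = 0.9103
Noncentrality parameter: δ = d·√n = 0.9103 × √9 = 2.7308
Two-sided α = 0.1 → critical value z_{0.05} = 1.645.
Power = Φ(δ − 1.645) + Φ(−δ − 1.645) = Φ(1.086) + Φ(-4.376) = 0.8612 + 0.0000 = 0.8612.

Power ≈ 0.861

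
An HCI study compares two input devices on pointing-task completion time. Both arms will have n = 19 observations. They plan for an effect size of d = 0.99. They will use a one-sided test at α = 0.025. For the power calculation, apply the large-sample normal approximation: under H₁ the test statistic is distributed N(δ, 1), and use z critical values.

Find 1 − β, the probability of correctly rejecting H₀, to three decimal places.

Power ≈ 0.862

Noncentrality parameter: δ = d·√(n/2) = 0.99 × √(19/2) = 3.0514
One-sided α = 0.025 → critical value z_{0.025} = 1.960.
Power = P(Z > 1.960 − δ) = Φ(1.091) = 0.8625.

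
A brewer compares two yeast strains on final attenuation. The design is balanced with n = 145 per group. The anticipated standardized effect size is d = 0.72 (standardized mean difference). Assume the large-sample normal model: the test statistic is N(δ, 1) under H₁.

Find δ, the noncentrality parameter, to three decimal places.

δ ≈ 6.131

The noncentrality parameter scales effect size by the design's sample-size factor: δ = d·√(n/2) = 0.72 × √(145/2) = 6.1306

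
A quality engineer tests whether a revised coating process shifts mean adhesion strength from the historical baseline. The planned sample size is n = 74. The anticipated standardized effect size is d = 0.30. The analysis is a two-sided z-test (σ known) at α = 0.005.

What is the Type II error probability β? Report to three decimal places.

β ≈ 0.590

Noncentrality parameter: δ = d·√n = 0.30 × √74 = 2.5807
Critical value for a two-sided test at α = 0.005: z_{α/2} = 2.807.
Power = Φ(δ − 2.807) + Φ(−δ − 2.807) = Φ(-0.226) + Φ(-5.388) = 0.4105 + 0.0000 = 0.4105.
Type II error: β = 1 − power = 1 − 0.4105 = 0.5895.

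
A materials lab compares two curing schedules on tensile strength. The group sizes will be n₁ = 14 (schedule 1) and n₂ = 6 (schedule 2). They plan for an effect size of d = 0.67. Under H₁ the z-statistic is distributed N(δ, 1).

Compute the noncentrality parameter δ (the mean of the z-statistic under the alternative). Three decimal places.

δ ≈ 1.373

The noncentrality parameter scales effect size by the design's sample-size factor: δ = d / √(1/n₁ + 1/n₂) = 0.67 / √(1/14 + 1/6) = 1.3731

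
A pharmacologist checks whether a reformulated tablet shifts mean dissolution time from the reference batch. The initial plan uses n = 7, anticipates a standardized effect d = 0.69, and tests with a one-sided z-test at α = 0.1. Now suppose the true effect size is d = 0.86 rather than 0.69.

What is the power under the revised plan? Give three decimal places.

Power ≈ 0.840

With d = 0.86: δ = d·√n = 0.86 × √7 = 2.2753. Critical value z_{0.1} = 1.282.
Revised power = Φ(δ − 1.282) = Φ(0.994) = 0.8398.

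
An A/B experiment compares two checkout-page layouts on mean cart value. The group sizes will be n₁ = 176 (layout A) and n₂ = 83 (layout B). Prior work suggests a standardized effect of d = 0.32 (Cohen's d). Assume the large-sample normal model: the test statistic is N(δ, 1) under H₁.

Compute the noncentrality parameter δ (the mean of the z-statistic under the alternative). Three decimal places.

The noncentrality parameter scales effect size by the design's sample-size factor: δ = d / √(1/n₁ + 1/n₂) = 0.32 / √(1/176 + 1/83) = 2.4032

δ ≈ 2.403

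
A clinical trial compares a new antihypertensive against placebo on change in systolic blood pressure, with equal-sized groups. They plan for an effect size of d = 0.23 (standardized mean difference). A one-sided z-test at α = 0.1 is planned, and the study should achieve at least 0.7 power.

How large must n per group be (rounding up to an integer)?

For power 0.7 need Φ(δ − z_{0.1}) = 0.7, so δ = z_{0.1} + z_{0.30} = 1.282 + 0.524 = 1.806.
δ = d·√(n/2) ⇒ n = 2(δ/d)² = 2 × (1.806 / 0.23)² = 123.31.
Rounding up, n = 124 per group.

n = 124 per group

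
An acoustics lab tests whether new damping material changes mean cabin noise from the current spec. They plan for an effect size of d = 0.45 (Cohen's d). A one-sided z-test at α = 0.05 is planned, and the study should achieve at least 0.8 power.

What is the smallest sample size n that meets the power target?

Set Φ(δ − 1.645) = 0.8; then δ − 1.645 = Φ⁻¹(0.8) = 0.842, giving δ = 2.486.
δ = d·√n ⇒ n = (δ/d)² = (2.486 / 0.45)² = 30.53.
Rounding up, n = 31.

n = 31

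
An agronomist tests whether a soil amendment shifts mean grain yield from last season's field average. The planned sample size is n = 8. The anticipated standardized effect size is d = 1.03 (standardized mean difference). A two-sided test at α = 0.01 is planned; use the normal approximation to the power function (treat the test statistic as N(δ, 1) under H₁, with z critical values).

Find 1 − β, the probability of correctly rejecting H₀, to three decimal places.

Power ≈ 0.632

Noncentrality parameter: δ = d·√n = 1.03 × √8 = 2.9133
Two-sided α = 0.01 → critical value z_{0.005} = 2.576.
Power = Φ(δ − 2.576) + Φ(−δ − 2.576) = Φ(0.337) + Φ(-5.489) = 0.6321 + 0.0000 = 0.6321.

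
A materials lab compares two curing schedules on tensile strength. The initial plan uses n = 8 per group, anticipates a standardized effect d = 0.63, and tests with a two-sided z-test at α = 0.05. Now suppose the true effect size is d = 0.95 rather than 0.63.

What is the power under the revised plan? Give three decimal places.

Power ≈ 0.476

With d = 0.95: δ = d·√(n/2) = 0.95 × √(8/2) = 1.9000. Critical value z_{0.025} = 1.960.
Revised power = Φ(δ − 1.960) + Φ(−δ − 1.960) = Φ(-0.060) + Φ(-3.860) = 0.4761 + 0.0001 = 0.4761.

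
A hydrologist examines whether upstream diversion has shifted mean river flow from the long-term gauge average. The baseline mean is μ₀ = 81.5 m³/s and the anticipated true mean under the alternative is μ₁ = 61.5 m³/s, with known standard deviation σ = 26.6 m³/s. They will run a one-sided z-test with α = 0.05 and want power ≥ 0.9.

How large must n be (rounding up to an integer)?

n = 16

Standardized effect: d = |μ₁ − μ₀| / σ = |61.5 − 81.5| / 26.6 = 0.7519
For power 0.9 need Φ(δ − z_{0.05}) = 0.9, so δ = z_{0.05} + z_{0.10} = 1.645 + 1.282 = 2.926.
δ = d·√n ⇒ n = (δ/d)² = (2.926 / 0.7519)² = 15.15.
Rounding up, n = 16.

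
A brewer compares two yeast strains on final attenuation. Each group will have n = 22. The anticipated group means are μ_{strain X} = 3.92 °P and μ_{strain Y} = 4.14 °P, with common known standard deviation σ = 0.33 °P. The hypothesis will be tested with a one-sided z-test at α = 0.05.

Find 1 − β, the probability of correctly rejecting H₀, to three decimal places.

Power ≈ 0.714

Standardized effect: d = |μ_{strain X} − μ_{strain Y}| / σ = |3.92 − 4.14| / 0.33 = 0.6667
Noncentrality parameter: δ = d·√(n/2) = 0.6667 × √(22/2) = 2.2111
One-sided α = 0.05 → critical value z_{0.05} = 1.645.
Power = P(Z > 1.645 − δ) = Φ(0.566) = 0.7144.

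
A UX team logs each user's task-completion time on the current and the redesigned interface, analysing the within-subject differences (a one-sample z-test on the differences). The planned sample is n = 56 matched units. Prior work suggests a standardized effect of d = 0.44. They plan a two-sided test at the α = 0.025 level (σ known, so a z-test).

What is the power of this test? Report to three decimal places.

Noncentrality parameter: δ = d·√n = 0.44 × √56 = 3.2927
Critical value for a two-sided test at α = 0.025: z_{α/2} = 2.241.
Power = Φ(δ − 2.241) + Φ(−δ − 2.241) = Φ(1.051) + Φ(-5.534) = 0.8534 + 0.0000 = 0.8534.

Power ≈ 0.853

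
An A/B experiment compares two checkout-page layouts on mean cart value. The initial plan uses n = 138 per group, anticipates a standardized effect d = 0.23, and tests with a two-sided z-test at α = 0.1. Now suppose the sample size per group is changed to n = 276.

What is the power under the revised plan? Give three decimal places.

With n = 276 per group: δ = d·√(n/2) = 0.23 × √(276/2) = 2.7019. Critical value z_{0.05} = 1.645.
Revised power = Φ(δ − 1.645) + Φ(−δ − 1.645) = Φ(1.057) + Φ(-4.347) = 0.8548 + 0.0000 = 0.8548.

Power ≈ 0.855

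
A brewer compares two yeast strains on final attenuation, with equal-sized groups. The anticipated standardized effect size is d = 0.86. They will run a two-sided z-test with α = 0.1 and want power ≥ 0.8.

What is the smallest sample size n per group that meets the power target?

n = 17 per group

For power 0.8 need Φ(δ − z_{0.05}) = 0.8, so δ = z_{0.05} + z_{0.20} = 1.645 + 0.842 = 2.486.
(For δ > 0 the lower-tail rejection region contributes negligibly to power, so the one-term inversion is standard.)
δ = d·√(n/2) ⇒ n = 2(δ/d)² = 2 × (2.486 / 0.86)² = 16.72.
Rounding up, n = 17 per group.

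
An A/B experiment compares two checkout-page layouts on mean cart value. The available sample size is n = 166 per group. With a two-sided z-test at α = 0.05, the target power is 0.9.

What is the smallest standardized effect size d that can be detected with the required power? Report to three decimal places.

Need Φ(δ − 1.960) = 0.9, so δ = 1.960 + 1.282 = 3.242.
(The second rejection-region term Φ(−δ − z_{α/2}) is negligible and dropped.)
δ = d·√(n/2) ⇒ d = δ/√(n/2) = 3.242/√(166/2) = 0.3558.

d ≈ 0.356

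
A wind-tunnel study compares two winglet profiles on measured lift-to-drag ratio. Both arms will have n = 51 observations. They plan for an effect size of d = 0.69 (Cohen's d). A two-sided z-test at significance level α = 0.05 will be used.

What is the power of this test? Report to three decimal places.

Power ≈ 0.936

Noncentrality parameter: δ = d·√(n/2) = 0.69 × √(51/2) = 3.4843
Two-sided α = 0.05 → critical value z_{0.025} = 1.960.
Power = Φ(δ − 1.960) + Φ(−δ − 1.960) = Φ(1.524) + Φ(-5.444) = 0.9363 + 0.0000 = 0.9363.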